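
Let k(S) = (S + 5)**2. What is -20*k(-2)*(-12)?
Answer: 2160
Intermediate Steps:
k(S) = (5 + S)**2
-20*k(-2)*(-12) = -20*(5 - 2)**2*(-12) = -20*3**2*(-12) = -20*9*(-12) = -180*(-12) = -1*(-2160) = 2160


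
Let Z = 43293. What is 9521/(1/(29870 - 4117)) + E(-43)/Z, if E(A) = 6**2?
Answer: 3538399130915/14431 ≈ 2.4519e+8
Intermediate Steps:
E(A) = 36
9521/(1/(29870 - 4117)) + E(-43)/Z = 9521/(1/(29870 - 4117)) + 36/43293 = 9521/(1/25753) + 36*(1/43293) = 9521/(1/25753) + 12/14431 = 9521*25753 + 12/14431 = 245194313 + 12/14431 = 3538399130915/14431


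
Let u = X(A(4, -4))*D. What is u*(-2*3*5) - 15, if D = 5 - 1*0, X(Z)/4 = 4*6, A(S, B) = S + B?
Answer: -14415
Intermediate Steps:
A(S, B) = B + S
X(Z) = 96 (X(Z) = 4*(4*6) = 4*24 = 96)
D = 5 (D = 5 + 0 = 5)
u = 480 (u = 96*5 = 480)
u*(-2*3*5) - 15 = 480*(-2*3*5) - 15 = 480*(-6*5) - 15 = 480*(-30) - 15 = -14400 - 15 = -14415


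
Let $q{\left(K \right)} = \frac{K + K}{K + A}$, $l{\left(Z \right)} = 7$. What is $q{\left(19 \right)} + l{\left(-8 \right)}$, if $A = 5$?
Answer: $\frac{103}{12} \approx 8.5833$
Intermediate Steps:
$q{\left(K \right)} = \frac{2 K}{5 + K}$ ($q{\left(K \right)} = \frac{K + K}{K + 5} = \frac{2 K}{5 + K}$)
$q{\left(19 \right)} + l{\left(-8 \right)} = 2 \cdot 19 \frac{1}{5 + 19} + 7 = 2 \cdot 19 \cdot \frac{1}{24} + 7 = \frac{19}{12} + 7 = \frac{103}{12}$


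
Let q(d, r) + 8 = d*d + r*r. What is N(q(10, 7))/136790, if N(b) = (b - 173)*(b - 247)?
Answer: 1696/68395 ≈ 0.024797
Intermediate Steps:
q(d, r) = -8 + d² + r² (q(d, r) = -8 + (d*d + r*r) = -8 + (d² + r²) = -8 + d² + r²)
N(b) = (-247 + b)*(-173 + b) (N(b) = (-173 + b)*(-247 + b) = (-247 + b)*(-173 + b))
N(q(10, 7))/136790 = (42731 + (-8 + 10² + 7²)² - 420*(-8 + 10² + 7²))/136790 = (42731 + (-8 + 100 + 49)² - 420*(-8 + 100 + 49))*(1/136790) = (42731 + 141² - 420*141)*(1/136790) = (42731 + 19881 - 59220)*(1/136790) = 3392*(1/136790) = 1696/68395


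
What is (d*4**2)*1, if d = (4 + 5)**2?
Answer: 1296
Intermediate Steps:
d = 81 (d = 9**2 = 81)
(d*4**2)*1 = (81*4**2)*1 = (81*16)*1 = 1296*1 = 1296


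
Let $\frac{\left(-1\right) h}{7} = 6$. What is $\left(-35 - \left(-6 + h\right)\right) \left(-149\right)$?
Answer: $-1937$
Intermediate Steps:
$h = -42$ ($h = \left(-7\right) 6 = -42$)
$\left(-35 - \left(-6 + h\right)\right) \left(-149\right) = \left(-35 + \left(6 - -42\right)\right) \left(-149\right) = \left(-35 + \left(6 + 42\right)\right) \left(-149\right) = \left(-35 + 48\right) \left(-149\right) = 13 \left(-149\right) = -1937$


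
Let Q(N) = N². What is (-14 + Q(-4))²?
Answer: 4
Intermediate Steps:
(-14 + Q(-4))² = (-14 + (-4)²)² = (-14 + 16)² = 2² = 4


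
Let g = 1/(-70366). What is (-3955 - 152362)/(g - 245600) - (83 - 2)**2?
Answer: -113375478270139/17281889601 ≈ -6560.4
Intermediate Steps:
g = -1/70366 ≈ -1.4211e-5
(-3955 - 152362)/(g - 245600) - (83 - 2)**2 = (-3955 - 152362)/(-1/70366 - 245600) - (83 - 2)**2 = -156317/(-17281889601/70366) - 1*81**2 = -156317*(-70366/17281889601) - 1*6561 = 10999402022/17281889601 - 6561 = -113375478270139/17281889601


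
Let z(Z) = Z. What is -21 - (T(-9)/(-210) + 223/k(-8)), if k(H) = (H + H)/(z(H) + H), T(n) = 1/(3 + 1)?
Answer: -204959/840 ≈ -244.00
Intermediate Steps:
T(n) = ¼ (T(n) = 1/4 = ¼)
k(H) = 1 (k(H) = (H + H)/(H + H) = (2*H)/((2*H)) = (2*H)*(1/(2*H)) = 1)
-21 - (T(-9)/(-210) + 223/k(-8)) = -21 - ((¼)/(-210) + 223/1) = -21 - ((¼)*(-1/210) + 223*1) = -21 - (-1/840 + 223) = -21 - 1*187319/840 = -21 - 187319/840 = -204959/840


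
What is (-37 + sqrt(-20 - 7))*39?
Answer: -1443 + 117*I*sqrt(3) ≈ -1443.0 + 202.65*I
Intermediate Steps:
(-37 + sqrt(-20 - 7))*39 = (-37 + sqrt(-27))*39 = (-37 + 3*I*sqrt(3))*39 = -1443 + 117*I*sqrt(3)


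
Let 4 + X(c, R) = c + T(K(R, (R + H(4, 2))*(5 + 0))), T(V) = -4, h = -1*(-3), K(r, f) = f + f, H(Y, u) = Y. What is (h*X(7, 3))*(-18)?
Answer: 54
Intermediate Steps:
K(r, f) = 2*f
h = 3
X(c, R) = -8 + c (X(c, R) = -4 + (c - 4) = -4 + (-4 + c) = -8 + c)
(h*X(7, 3))*(-18) = (3*(-8 + 7))*(-18) = (3*(-1))*(-18) = -3*(-18) = 54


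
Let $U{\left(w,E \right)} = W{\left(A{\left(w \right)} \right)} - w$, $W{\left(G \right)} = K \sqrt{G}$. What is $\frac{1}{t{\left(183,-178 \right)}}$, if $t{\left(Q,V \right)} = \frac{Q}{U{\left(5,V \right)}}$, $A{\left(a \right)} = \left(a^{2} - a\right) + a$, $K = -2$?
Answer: $- \frac{5}{61} \approx -0.081967$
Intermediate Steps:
$A{\left(a \right)} = a^{2}$
$W{\left(G \right)} = - 2 \sqrt{G}$
$U{\left(w,E \right)} = - w - 2 \sqrt{w^{2}}$ ($U{\left(w,E \right)} = - 2 \sqrt{w^{2}} - w = - w - 2 \sqrt{w^{2}}$)
$t{\left(Q,V \right)} = - \frac{Q}{15}$ ($t{\left(Q,V \right)} = \frac{Q}{\left(-1\right) 5 - 2 \sqrt{5^{2}}} = \frac{Q}{-5 - 2 \sqrt{25}} = \frac{Q}{-5 - 10} = \frac{Q}{-15} = Q \left(- \frac{1}{15}\right) = - \frac{Q}{15}$)
$\frac{1}{t{\left(183,-178 \right)}} = \frac{1}{\left(- \frac{1}{15}\right) 183} = \frac{1}{- \frac{61}{5}} = - \frac{5}{61}$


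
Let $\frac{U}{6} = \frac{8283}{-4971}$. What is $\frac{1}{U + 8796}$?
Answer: $\frac{1657}{14558406} \approx 0.00011382$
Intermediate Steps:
$U = - \frac{16566}{1657}$ ($U = 6 \frac{8283}{-4971} = 6 \cdot 8283 \left(- \frac{1}{4971}\right) = 6 \left(- \frac{2761}{1657}\right) = - \frac{16566}{1657} \approx -9.9976$)
$\frac{1}{U + 8796} = \frac{1}{- \frac{16566}{1657} + 8796} = \frac{1}{\frac{14558406}{1657}} = \frac{1657}{14558406}$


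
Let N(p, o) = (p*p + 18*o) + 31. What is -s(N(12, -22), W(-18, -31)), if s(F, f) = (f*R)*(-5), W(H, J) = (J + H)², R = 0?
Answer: 0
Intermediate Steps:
W(H, J) = (H + J)²
N(p, o) = 31 + p² + 18*o (N(p, o) = (p² + 18*o) + 31 = 31 + p² + 18*o)
s(F, f) = 0 (s(F, f) = (f*0)*(-5) = 0*(-5) = 0)
-s(N(12, -22), W(-18, -31)) = -1*0 = 0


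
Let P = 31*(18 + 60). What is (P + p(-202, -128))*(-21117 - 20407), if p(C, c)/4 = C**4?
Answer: -276544362236968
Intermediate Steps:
P = 2418 (P = 31*78 = 2418)
p(C, c) = 4*C**4
(P + p(-202, -128))*(-21117 - 20407) = (2418 + 4*(-202)**4)*(-21117 - 20407) = (2418 + 4*1664966416)*(-41524) = (2418 + 6659865664)*(-41524) = 6659868082*(-41524) = -276544362236968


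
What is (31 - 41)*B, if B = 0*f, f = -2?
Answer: 0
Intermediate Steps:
B = 0 (B = 0*(-2) = 0)
(31 - 41)*B = (31 - 41)*0 = -10*0 = 0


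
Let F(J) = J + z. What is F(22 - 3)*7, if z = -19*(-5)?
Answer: 798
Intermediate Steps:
z = 95
F(J) = 95 + J (F(J) = J + 95 = 95 + J)
F(22 - 3)*7 = (95 + (22 - 3))*7 = (95 + 19)*7 = 114*7 = 798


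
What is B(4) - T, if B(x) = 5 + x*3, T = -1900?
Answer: 1917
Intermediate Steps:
B(x) = 5 + 3*x
B(4) - T = (5 + 3*4) - 1*(-1900) = (5 + 12) + 1900 = 17 + 1900 = 1917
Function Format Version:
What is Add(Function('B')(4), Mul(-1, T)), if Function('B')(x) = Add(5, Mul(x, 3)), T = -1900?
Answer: 1917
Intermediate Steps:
Function('B')(x) = Add(5, Mul(3, x))
Add(Function('B')(4), Mul(-1, T)) = Add(Add(5, Mul(3, 4)), Mul(-1, -1900)) = Add(Add(5, 12), 1900) = Add(17, 1900) = 1917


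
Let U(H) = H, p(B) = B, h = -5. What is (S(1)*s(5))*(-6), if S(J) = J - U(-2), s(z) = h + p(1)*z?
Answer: 0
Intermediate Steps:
s(z) = -5 + z (s(z) = -5 + 1*z = -5 + z)
S(J) = 2 + J (S(J) = J - 1*(-2) = J + 2 = 2 + J)
(S(1)*s(5))*(-6) = ((2 + 1)*(-5 + 5))*(-6) = (3*0)*(-6) = 0*(-6) = 0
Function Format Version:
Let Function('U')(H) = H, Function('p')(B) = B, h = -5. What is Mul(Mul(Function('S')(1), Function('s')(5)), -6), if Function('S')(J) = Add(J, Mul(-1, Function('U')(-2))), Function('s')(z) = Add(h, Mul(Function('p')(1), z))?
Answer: 0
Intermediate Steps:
Function('s')(z) = Add(-5, z) (Function('s')(z) = Add(-5, Mul(1, z)) = Add(-5, z))
Function('S')(J) = Add(2, J) (Function('S')(J) = Add(J, Mul(-1, -2)) = Add(J, 2) = Add(2, J))
Mul(Mul(Function('S')(1), Function('s')(5)), -6) = Mul(Mul(Add(2, 1), Add(-5, 5)), -6) = Mul(Mul(3, 0), -6) = Mul(0, -6) = 0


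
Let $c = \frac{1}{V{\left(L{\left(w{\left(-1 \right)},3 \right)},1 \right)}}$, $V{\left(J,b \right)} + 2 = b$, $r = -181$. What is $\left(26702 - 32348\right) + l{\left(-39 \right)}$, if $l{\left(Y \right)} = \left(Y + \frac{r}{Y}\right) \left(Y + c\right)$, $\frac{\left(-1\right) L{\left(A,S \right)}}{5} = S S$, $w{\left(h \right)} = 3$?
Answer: $- \frac{166594}{39} \approx -4271.6$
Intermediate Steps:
$L{\left(A,S \right)} = - 5 S^{2}$ ($L{\left(A,S \right)} = - 5 S S = - 5 S^{2}$)
$V{\left(J,b \right)} = -2 + b$
$c = -1$ ($c = \frac{1}{-2 + 1} = \frac{1}{-1} = -1$)
$l{\left(Y \right)} = \left(-1 + Y\right) \left(Y - \frac{181}{Y}\right)$ ($l{\left(Y \right)} = \left(Y - \frac{181}{Y}\right) \left(Y - 1\right) = \left(Y - \frac{181}{Y}\right) \left(-1 + Y\right) = \left(-1 + Y\right) \left(Y - \frac{181}{Y}\right)$)
$\left(26702 - 32348\right) + l{\left(-39 \right)} = \left(26702 - 32348\right) + \left(-181 + \left(-39\right)^{2} - -39 + \frac{181}{-39}\right) = -5646 + \left(-181 + 1521 + 39 + 181 \left(- \frac{1}{39}\right)\right) = -5646 + \left(-181 + 1521 + 39 - \frac{181}{39}\right) = -5646 + \frac{53600}{39} = - \frac{166594}{39}$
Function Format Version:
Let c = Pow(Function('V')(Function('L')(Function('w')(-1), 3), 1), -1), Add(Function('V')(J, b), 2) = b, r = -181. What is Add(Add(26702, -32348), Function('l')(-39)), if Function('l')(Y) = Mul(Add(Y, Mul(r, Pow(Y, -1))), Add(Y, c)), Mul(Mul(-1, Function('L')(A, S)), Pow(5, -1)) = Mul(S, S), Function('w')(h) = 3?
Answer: Rational(-166594, 39) ≈ -4271.6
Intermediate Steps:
Function('L')(A, S) = Mul(-5, Pow(S, 2)) (Function('L')(A, S) = Mul(-5, Mul(S, S)) = Mul(-5, Pow(S, 2)))
Function('V')(J, b) = Add(-2, b)
c = -1 (c = Pow(Add(-2, 1), -1) = Pow(-1, -1) = -1)
Function('l')(Y) = Mul(Add(-1, Y), Add(Y, Mul(-181, Pow(Y, -1)))) (Function('l')(Y) = Mul(Add(Y, Mul(-181, Pow(Y, -1))), Add(Y, -1)) = Mul(Add(Y, Mul(-181, Pow(Y, -1))), Add(-1, Y)) = Mul(Add(-1, Y), Add(Y, Mul(-181, Pow(Y, -1)))))
Add(Add(26702, -32348), Function('l')(-39)) = Add(Add(26702, -32348), Add(-181, Pow(-39, 2), Mul(-1, -39), Mul(181, Pow(-39, -1)))) = Add(-5646, Add(-181, 1521, 39, Mul(181, Rational(-1, 39)))) = Add(-5646, Add(-181, 1521, 39, Rational(-181, 39))) = Add(-5646, Rational(53600, 39)) = Rational(-166594, 39)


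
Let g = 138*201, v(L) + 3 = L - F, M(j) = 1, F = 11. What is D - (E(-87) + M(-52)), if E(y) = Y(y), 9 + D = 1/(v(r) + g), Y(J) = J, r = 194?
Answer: 2149687/27918 ≈ 77.000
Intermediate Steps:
v(L) = -14 + L (v(L) = -3 + (L - 1*11) = -3 + (L - 11) = -3 + (-11 + L) = -14 + L)
g = 27738
D = -251261/27918 (D = -9 + 1/((-14 + 194) + 27738) = -9 + 1/(180 + 27738) = -9 + 1/27918 = -251261/27918 ≈ -9.0000)
E(y) = y
D - (E(-87) + M(-52)) = -251261/27918 - (-87 + 1) = -251261/27918 - 1*(-86) = -251261/27918 + 86 = 2149687/27918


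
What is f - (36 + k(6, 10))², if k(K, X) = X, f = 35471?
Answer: 33355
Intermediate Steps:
f - (36 + k(6, 10))² = 35471 - (36 + 10)² = 35471 - 1*46² = 35471 - 1*2116 = 35471 - 2116 = 33355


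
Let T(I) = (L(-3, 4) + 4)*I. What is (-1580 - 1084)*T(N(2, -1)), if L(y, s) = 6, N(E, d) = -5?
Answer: 133200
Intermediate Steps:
T(I) = 10*I (T(I) = (6 + 4)*I = 10*I)
(-1580 - 1084)*T(N(2, -1)) = (-1580 - 1084)*(10*(-5)) = -2664*(-50) = 133200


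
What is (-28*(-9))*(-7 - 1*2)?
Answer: -2268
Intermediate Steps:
(-28*(-9))*(-7 - 1*2) = 252*(-7 - 2) = 252*(-9) = -2268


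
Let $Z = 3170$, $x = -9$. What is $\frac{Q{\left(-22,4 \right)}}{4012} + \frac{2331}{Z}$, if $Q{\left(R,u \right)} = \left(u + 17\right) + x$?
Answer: $\frac{2347503}{3179510} \approx 0.73832$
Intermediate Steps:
$Q{\left(R,u \right)} = 8 + u$ ($Q{\left(R,u \right)} = \left(u + 17\right) - 9 = \left(17 + u\right) - 9 = 8 + u$)
$\frac{Q{\left(-22,4 \right)}}{4012} + \frac{2331}{Z} = \frac{8 + 4}{4012} + \frac{2331}{3170} = 12 \cdot \frac{1}{4012} + 2331 \cdot \frac{1}{3170} = \frac{3}{1003} + \frac{2331}{3170} = \frac{2347503}{3179510}$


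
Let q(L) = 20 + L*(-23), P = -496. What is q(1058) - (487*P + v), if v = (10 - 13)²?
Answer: 217229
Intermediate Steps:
q(L) = 20 - 23*L
v = 9 (v = (-3)² = 9)
q(1058) - (487*P + v) = (20 - 23*1058) - (487*(-496) + 9) = (20 - 24334) - (-241552 + 9) = -24314 - 1*(-241543) = -24314 + 241543 = 217229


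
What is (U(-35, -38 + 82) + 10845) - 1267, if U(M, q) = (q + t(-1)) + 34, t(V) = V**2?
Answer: 9657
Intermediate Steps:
U(M, q) = 35 + q (U(M, q) = (q + (-1)**2) + 34 = (q + 1) + 34 = (1 + q) + 34 = 35 + q)
(U(-35, -38 + 82) + 10845) - 1267 = ((35 + (-38 + 82)) + 10845) - 1267 = ((35 + 44) + 10845) - 1267 = (79 + 10845) - 1267 = 10924 - 1267 = 9657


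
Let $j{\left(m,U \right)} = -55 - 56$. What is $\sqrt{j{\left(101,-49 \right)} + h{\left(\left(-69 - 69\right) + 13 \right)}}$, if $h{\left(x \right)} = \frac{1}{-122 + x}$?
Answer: $\frac{i \sqrt{6772246}}{247} \approx 10.536 i$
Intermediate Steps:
$j{\left(m,U \right)} = -111$
$\sqrt{j{\left(101,-49 \right)} + h{\left(\left(-69 - 69\right) + 13 \right)}} = \sqrt{-111 + \frac{1}{-122 + \left(\left(-69 - 69\right) + 13\right)}} = \sqrt{-111 + \frac{1}{-122 + \left(-138 + 13\right)}} = \sqrt{-111 + \frac{1}{-122 - 125}} = \sqrt{-111 + \frac{1}{-247}} = \sqrt{-111 - \frac{1}{247}} = \sqrt{- \frac{27418}{247}} = \frac{i \sqrt{6772246}}{247}$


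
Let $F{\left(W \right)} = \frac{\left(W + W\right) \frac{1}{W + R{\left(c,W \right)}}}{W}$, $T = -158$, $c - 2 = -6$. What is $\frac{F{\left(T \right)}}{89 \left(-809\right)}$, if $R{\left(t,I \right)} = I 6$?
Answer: $\frac{1}{39816553} \approx 2.5115 \cdot 10^{-8}$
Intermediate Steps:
$c = -4$ ($c = 2 - 6 = -4$)
$R{\left(t,I \right)} = 6 I$
$F{\left(W \right)} = \frac{2}{7 W}$ ($F{\left(W \right)} = \frac{\left(W + W\right) \frac{1}{W + 6 W}}{W} = \frac{2 W \frac{1}{7 W}}{W} = \frac{2}{7 W}$)
$\frac{F{\left(T \right)}}{89 \left(-809\right)} = \frac{\frac{2}{7} \frac{1}{-158}}{89 \left(-809\right)} = \frac{\frac{2}{7} \left(- \frac{1}{158}\right)}{-72001} = \left(- \frac{1}{553}\right) \left(- \frac{1}{72001}\right) = \frac{1}{39816553}$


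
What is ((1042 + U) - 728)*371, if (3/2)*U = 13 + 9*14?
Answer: 452620/3 ≈ 1.5087e+5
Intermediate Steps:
U = 278/3 (U = 2*(13 + 9*14)/3 = 2*(13 + 126)/3 = (⅔)*139 = 278/3 ≈ 92.667)
((1042 + U) - 728)*371 = ((1042 + 278/3) - 728)*371 = (3404/3 - 728)*371 = (1220/3)*371 = 452620/3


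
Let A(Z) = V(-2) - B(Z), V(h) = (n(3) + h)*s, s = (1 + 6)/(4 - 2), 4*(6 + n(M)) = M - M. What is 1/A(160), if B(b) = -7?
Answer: -1/21 ≈ -0.047619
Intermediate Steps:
n(M) = -6 (n(M) = -6 + (M - M)/4 = -6 + (¼)*0 = -6 + 0 = -6)
s = 7/2 ≈ 3.5000
V(h) = -21 + 7*h/2 (V(h) = (-6 + h)*(7/2) = -21 + 7*h/2)
A(Z) = -21 (A(Z) = (-21 + (7/2)*(-2)) - 1*(-7) = (-21 - 7) + 7 = -28 + 7 = -21)
1/A(160) = 1/(-21) = -1/21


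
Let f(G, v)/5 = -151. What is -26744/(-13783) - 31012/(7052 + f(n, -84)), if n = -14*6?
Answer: -259031428/86791551 ≈ -2.9845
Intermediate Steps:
n = -84
f(G, v) = -755 (f(G, v) = 5*(-151) = -755)
-26744/(-13783) - 31012/(7052 + f(n, -84)) = -26744/(-13783) - 31012/(7052 - 755) = -26744*(-1/13783) - 31012/6297 = 26744/13783 - 31012*1/6297 = 26744/13783 - 31012/6297 = -259031428/86791551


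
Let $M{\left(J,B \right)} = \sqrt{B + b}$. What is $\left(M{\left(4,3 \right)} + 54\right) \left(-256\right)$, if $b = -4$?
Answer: $-13824 - 256 i \approx -13824.0 - 256.0 i$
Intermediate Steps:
$M{\left(J,B \right)} = \sqrt{-4 + B}$ ($M{\left(J,B \right)} = \sqrt{B - 4} = \sqrt{-4 + B}$)
$\left(M{\left(4,3 \right)} + 54\right) \left(-256\right) = \left(\sqrt{-4 + 3} + 54\right) \left(-256\right) = \left(\sqrt{-1} + 54\right) \left(-256\right) = \left(i + 54\right) \left(-256\right) = \left(54 + i\right) \left(-256\right) = -13824 - 256 i$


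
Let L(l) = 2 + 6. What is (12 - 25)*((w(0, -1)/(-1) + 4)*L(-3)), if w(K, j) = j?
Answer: -520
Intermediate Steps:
L(l) = 8
(12 - 25)*((w(0, -1)/(-1) + 4)*L(-3)) = (12 - 25)*((-1/(-1) + 4)*8) = -13*(-1*(-1) + 4)*8 = -13*(1 + 4)*8 = -65*8 = -13*40 = -520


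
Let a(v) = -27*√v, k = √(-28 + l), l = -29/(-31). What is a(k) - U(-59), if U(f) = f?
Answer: 59 - 27*31^(¾)*839^(¼)*√I/31 ≈ 15.454 - 43.546*I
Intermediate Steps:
l = 29/31 (l = -29*(-1/31) = 29/31 ≈ 0.93548)
k = I*√26009/31 (k = √(-28 + 29/31) = √(-839/31) = I*√26009/31 ≈ 5.2024*I)
a(k) - U(-59) = -27*31^(¾)*839^(¼)*√I/31 - 1*(-59) = -27*31^(¾)*839^(¼)*√I/31 + 59 = 59 - 27*31^(¾)*839^(¼)*√I/31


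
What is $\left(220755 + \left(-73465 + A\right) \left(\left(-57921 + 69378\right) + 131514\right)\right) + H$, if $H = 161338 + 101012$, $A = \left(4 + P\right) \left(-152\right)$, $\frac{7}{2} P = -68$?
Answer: $- \frac{71173157934}{7} \approx -1.0168 \cdot 10^{10}$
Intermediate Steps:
$P = - \frac{136}{7}$ ($P = \frac{2}{7} \left(-68\right) = - \frac{136}{7} \approx -19.429$)
$A = \frac{16416}{7}$ ($A = \left(4 - \frac{136}{7}\right) \left(-152\right) = \left(- \frac{108}{7}\right) \left(-152\right) = \frac{16416}{7} \approx 2345.1$)
$H = 262350$
$\left(220755 + \left(-73465 + A\right) \left(\left(-57921 + 69378\right) + 131514\right)\right) + H = \left(220755 + \left(-73465 + \frac{16416}{7}\right) \left(\left(-57921 + 69378\right) + 131514\right)\right) + 262350 = \left(220755 - \frac{497839 \left(11457 + 131514\right)}{7}\right) + 262350 = \left(220755 - \frac{71176539669}{7}\right) + 262350 = - \frac{71174994384}{7} + 262350 = - \frac{71173157934}{7}$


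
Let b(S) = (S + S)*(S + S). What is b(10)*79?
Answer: 31600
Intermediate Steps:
b(S) = 4*S**2 (b(S) = (2*S)*(2*S) = 4*S**2)
b(10)*79 = (4*10**2)*79 = (4*100)*79 = 400*79 = 31600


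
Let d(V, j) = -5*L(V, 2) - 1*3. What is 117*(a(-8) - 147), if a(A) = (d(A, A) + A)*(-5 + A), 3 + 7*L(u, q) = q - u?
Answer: 7137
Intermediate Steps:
L(u, q) = -3/7 - u/7 + q/7 (L(u, q) = -3/7 + (q - u)/7 = -3/7 + (-u/7 + q/7) = -3/7 - u/7 + q/7)
d(V, j) = -16/7 + 5*V/7 (d(V, j) = -5*(-3/7 - V/7 + (⅐)*2) - 1*3 = -5*(-3/7 - V/7 + 2/7) - 3 = -5*(-⅐ - V/7) - 3 = (5/7 + 5*V/7) - 3 = -16/7 + 5*V/7)
a(A) = (-5 + A)*(-16/7 + 12*A/7) (a(A) = ((-16/7 + 5*A/7) + A)*(-5 + A) = (-16/7 + 12*A/7)*(-5 + A) = (-5 + A)*(-16/7 + 12*A/7))
117*(a(-8) - 147) = 117*((80/7 - 76/7*(-8) + (12/7)*(-8)²) - 147) = 117*((80/7 + 608/7 + (12/7)*64) - 147) = 117*((80/7 + 608/7 + 768/7) - 147) = 117*(208 - 147) = 117*61 = 7137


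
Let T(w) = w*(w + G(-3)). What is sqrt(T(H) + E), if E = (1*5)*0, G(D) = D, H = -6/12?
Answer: sqrt(7)/2 ≈ 1.3229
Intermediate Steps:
H = -1/2 (H = -6*1/12 = -1/2 ≈ -0.50000)
T(w) = w*(-3 + w) (T(w) = w*(w - 3) = w*(-3 + w))
E = 0 (E = 5*0 = 0)
sqrt(T(H) + E) = sqrt(-(-3 - 1/2)/2 + 0) = sqrt(-1/2*(-7/2) + 0) = sqrt(7/4 + 0) = sqrt(7/4) = sqrt(7)/2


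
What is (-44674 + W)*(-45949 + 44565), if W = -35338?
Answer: 110736608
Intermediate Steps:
(-44674 + W)*(-45949 + 44565) = (-44674 - 35338)*(-45949 + 44565) = -80012*(-1384) = 110736608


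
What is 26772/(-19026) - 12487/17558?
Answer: -117940073/55676418 ≈ -2.1183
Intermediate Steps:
26772/(-19026) - 12487/17558 = 26772*(-1/19026) - 12487*1/17558 = -4462/3171 - 12487/17558 = -117940073/55676418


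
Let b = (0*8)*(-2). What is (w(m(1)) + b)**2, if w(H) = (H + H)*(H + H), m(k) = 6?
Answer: 20736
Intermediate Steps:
w(H) = 4*H**2 (w(H) = (2*H)*(2*H) = 4*H**2)
b = 0 (b = 0*(-2) = 0)
(w(m(1)) + b)**2 = (4*6**2 + 0)**2 = (4*36 + 0)**2 = (144 + 0)**2 = 144**2 = 20736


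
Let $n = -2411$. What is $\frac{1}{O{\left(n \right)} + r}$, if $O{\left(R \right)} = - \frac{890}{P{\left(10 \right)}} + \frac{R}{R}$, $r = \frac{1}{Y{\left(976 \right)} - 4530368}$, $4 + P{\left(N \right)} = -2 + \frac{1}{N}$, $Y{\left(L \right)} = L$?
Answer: $\frac{267234128}{40578822869} \approx 0.0065856$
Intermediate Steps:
$P{\left(N \right)} = -6 + \frac{1}{N}$ ($P{\left(N \right)} = -4 - \left(2 - \frac{1}{N}\right) = -6 + \frac{1}{N}$)
$r = - \frac{1}{4529392}$ ($r = \frac{1}{976 - 4530368} = \frac{1}{-4529392} = - \frac{1}{4529392} \approx -2.2078 \cdot 10^{-7}$)
$O{\left(R \right)} = \frac{8959}{59}$ ($O{\left(R \right)} = - \frac{890}{-6 + \frac{1}{10}} + \frac{R}{R} = - \frac{890}{-6 + \frac{1}{10}} + 1 = - \frac{890}{- \frac{59}{10}} + 1 = \left(-890\right) \left(- \frac{10}{59}\right) + 1 = \frac{8900}{59} + 1 = \frac{8959}{59}$)
$\frac{1}{O{\left(n \right)} + r} = \frac{1}{\frac{8959}{59} - \frac{1}{4529392}} = \frac{1}{\frac{40578822869}{267234128}} = \frac{267234128}{40578822869}$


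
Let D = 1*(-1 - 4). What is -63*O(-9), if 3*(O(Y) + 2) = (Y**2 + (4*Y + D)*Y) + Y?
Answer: -9135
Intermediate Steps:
D = -5 (D = 1*(-5) = -5)
O(Y) = -2 + Y/3 + Y**2/3 + Y*(-5 + 4*Y)/3 (O(Y) = -2 + ((Y**2 + (4*Y - 5)*Y) + Y)/3 = -2 + ((Y**2 + (-5 + 4*Y)*Y) + Y)/3 = -2 + ((Y**2 + Y*(-5 + 4*Y)) + Y)/3 = -2 + (Y + Y**2 + Y*(-5 + 4*Y))/3 = -2 + (Y/3 + Y**2/3 + Y*(-5 + 4*Y)/3) = -2 + Y/3 + Y**2/3 + Y*(-5 + 4*Y)/3)
-63*O(-9) = -63*(-2 - 4/3*(-9) + (5/3)*(-9)**2) = -63*(-2 + 12 + (5/3)*81) = -63*(-2 + 12 + 135) = -63*145 = -9135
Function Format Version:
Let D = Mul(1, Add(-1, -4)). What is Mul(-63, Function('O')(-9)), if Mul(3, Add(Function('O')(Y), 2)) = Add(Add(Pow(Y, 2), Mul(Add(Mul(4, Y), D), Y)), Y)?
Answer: -9135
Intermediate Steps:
D = -5 (D = Mul(1, -5) = -5)
Function('O')(Y) = Add(-2, Mul(Rational(1, 3), Y), Mul(Rational(1, 3), Pow(Y, 2)), Mul(Rational(1, 3), Y, Add(-5, Mul(4, Y)))) (Function('O')(Y) = Add(-2, Mul(Rational(1, 3), Add(Add(Pow(Y, 2), Mul(Add(Mul(4, Y), -5), Y)), Y))) = Add(-2, Mul(Rational(1, 3), Add(Add(Pow(Y, 2), Mul(Add(-5, Mul(4, Y)), Y)), Y))) = Add(-2, Mul(Rational(1, 3), Add(Add(Pow(Y, 2), Mul(Y, Add(-5, Mul(4, Y)))), Y))) = Add(-2, Mul(Rational(1, 3), Add(Y, Pow(Y, 2), Mul(Y, Add(-5, Mul(4, Y)))))) = Add(-2, Add(Mul(Rational(1, 3), Y), Mul(Rational(1, 3), Pow(Y, 2)), Mul(Rational(1, 3), Y, Add(-5, Mul(4, Y))))) = Add(-2, Mul(Rational(1, 3), Y), Mul(Rational(1, 3), Pow(Y, 2)), Mul(Rational(1, 3), Y, Add(-5, Mul(4, Y)))))
Mul(-63, Function('O')(-9)) = Mul(-63, Add(-2, Mul(Rational(-4, 3), -9), Mul(Rational(5, 3), Pow(-9, 2)))) = Mul(-63, Add(-2, 12, Mul(Rational(5, 3), 81))) = Mul(-63, Add(-2, 12, 135)) = Mul(-63, 145) = -9135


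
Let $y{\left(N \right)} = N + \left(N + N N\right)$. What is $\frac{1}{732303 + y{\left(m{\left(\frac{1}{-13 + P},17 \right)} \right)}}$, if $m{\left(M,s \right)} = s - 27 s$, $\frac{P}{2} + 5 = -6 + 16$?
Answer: $\frac{1}{926783} \approx 1.079 \cdot 10^{-6}$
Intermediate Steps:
$P = 10$ ($P = -10 + 2 \left(-6 + 16\right) = -10 + 2 \cdot 10 = -10 + 20 = 10$)
$m{\left(M,s \right)} = - 26 s$
$y{\left(N \right)} = N^{2} + 2 N$ ($y{\left(N \right)} = N + \left(N + N^{2}\right) = N^{2} + 2 N$)
$\frac{1}{732303 + y{\left(m{\left(\frac{1}{-13 + P},17 \right)} \right)}} = \frac{1}{732303 + \left(-26\right) 17 \left(2 - 442\right)} = \frac{1}{732303 - 442 \left(2 - 442\right)} = \frac{1}{732303 - -194480} = \frac{1}{732303 + 194480} = \frac{1}{926783}$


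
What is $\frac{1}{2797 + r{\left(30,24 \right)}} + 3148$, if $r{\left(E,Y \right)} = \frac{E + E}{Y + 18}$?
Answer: $\frac{61666179}{19589} \approx 3148.0$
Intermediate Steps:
$r{\left(E,Y \right)} = \frac{2 E}{18 + Y}$
$\frac{1}{2797 + r{\left(30,24 \right)}} + 3148 = \frac{1}{2797 + 2 \cdot 30 \frac{1}{18 + 24}} + 3148 = \frac{1}{2797 + 2 \cdot 30 \cdot \frac{1}{42}} + 3148 = \frac{1}{2797 + \frac{10}{7}} + 3148 = \frac{1}{\frac{19589}{7}} + 3148 = \frac{7}{19589} + 3148 = \frac{61666179}{19589}$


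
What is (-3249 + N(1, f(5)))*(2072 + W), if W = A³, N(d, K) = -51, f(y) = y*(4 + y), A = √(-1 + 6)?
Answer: -6837600 - 16500*√5 ≈ -6.8745e+6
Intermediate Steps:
A = √5 ≈ 2.2361
W = 5*√5 (W = (√5)³ = 5*√5 ≈ 11.180)
(-3249 + N(1, f(5)))*(2072 + W) = (-3249 - 51)*(2072 + 5*√5) = -3300*(2072 + 5*√5) = -6837600 - 16500*√5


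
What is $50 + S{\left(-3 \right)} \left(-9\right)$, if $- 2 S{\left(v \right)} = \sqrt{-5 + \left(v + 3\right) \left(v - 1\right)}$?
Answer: $50 + \frac{9 i \sqrt{5}}{2} \approx 50.0 + 10.062 i$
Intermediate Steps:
$S{\left(v \right)} = - \frac{\sqrt{-5 + \left(-1 + v\right) \left(3 + v\right)}}{2}$ ($S{\left(v \right)} = - \frac{\sqrt{-5 + \left(v + 3\right) \left(v - 1\right)}}{2} = - \frac{\sqrt{-5 + \left(3 + v\right) \left(-1 + v\right)}}{2} = - \frac{\sqrt{-5 + \left(-1 + v\right) \left(3 + v\right)}}{2}$)
$50 + S{\left(-3 \right)} \left(-9\right) = 50 + - \frac{\sqrt{-8 + \left(-3\right)^{2} + 2 \left(-3\right)}}{2} \left(-9\right) = 50 + - \frac{\sqrt{-8 + 9 - 6}}{2} \left(-9\right) = 50 + - \frac{\sqrt{-5}}{2} \left(-9\right) = 50 + - \frac{i \sqrt{5}}{2} \left(-9\right) = 50 + \frac{9 i \sqrt{5}}{2}$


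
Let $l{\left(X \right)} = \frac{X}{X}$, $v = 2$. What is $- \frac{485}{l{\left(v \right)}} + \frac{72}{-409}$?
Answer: $- \frac{198437}{409} \approx -485.18$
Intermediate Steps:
$l{\left(X \right)} = 1$
$- \frac{485}{l{\left(v \right)}} + \frac{72}{-409} = - \frac{485}{1} + \frac{72}{-409} = \left(-485\right) 1 + 72 \left(- \frac{1}{409}\right) = -485 - \frac{72}{409} = - \frac{198437}{409}$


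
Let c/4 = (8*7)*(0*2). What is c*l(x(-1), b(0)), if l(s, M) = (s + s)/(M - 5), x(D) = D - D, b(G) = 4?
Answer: 0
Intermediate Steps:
x(D) = 0
c = 0 (c = 4*((8*7)*(0*2)) = 4*(56*0) = 4*0 = 0)
l(s, M) = 2*s/(-5 + M) (l(s, M) = (2*s)/(-5 + M) = 2*s/(-5 + M))
c*l(x(-1), b(0)) = 0*(2*0/(-5 + 4)) = 0*(2*0/(-1)) = 0*(2*0*(-1)) = 0*0 = 0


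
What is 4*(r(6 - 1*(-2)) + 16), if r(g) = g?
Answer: 96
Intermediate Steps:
4*(r(6 - 1*(-2)) + 16) = 4*((6 - 1*(-2)) + 16) = 4*((6 + 2) + 16) = 4*(8 + 16) = 4*24 = 96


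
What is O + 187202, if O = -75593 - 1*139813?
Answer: -28204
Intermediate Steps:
O = -215406 (O = -75593 - 139813 = -215406)
O + 187202 = -215406 + 187202 = -28204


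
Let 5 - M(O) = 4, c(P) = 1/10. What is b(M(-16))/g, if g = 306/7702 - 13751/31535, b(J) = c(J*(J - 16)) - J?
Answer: 218594313/96260492 ≈ 2.2709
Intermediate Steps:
c(P) = ⅒
M(O) = 1 (M(O) = 5 - 1*4 = 5 - 4 = 1)
b(J) = ⅒ - J
g = -48130246/121441285 (g = 306*(1/7702) - 13751*1/31535 = 153/3851 - 13751/31535 = -48130246/121441285 ≈ -0.39633)
b(M(-16))/g = (⅒ - 1*1)/(-48130246/121441285) = (⅒ - 1)*(-121441285/48130246) = -9/10*(-121441285/48130246) = 218594313/96260492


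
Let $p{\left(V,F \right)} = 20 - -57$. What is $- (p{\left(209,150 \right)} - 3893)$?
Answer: $3816$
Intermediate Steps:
$p{\left(V,F \right)} = 77$ ($p{\left(V,F \right)} = 20 + 57 = 77$)
$- (p{\left(209,150 \right)} - 3893) = - (77 - 3893) = \left(-1\right) \left(-3816\right) = 3816$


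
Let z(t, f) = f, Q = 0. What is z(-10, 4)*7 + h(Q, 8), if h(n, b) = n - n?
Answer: 28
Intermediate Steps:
h(n, b) = 0
z(-10, 4)*7 + h(Q, 8) = 4*7 + 0 = 28 + 0 = 28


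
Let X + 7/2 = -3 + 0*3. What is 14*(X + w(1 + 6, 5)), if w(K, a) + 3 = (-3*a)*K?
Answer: -1603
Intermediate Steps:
X = -13/2 (X = -7/2 + (-3 + 0*3) = -7/2 + (-3 + 0) = -7/2 - 3 = -13/2 ≈ -6.5000)
w(K, a) = -3 - 3*K*a (w(K, a) = -3 + (-3*a)*K = -3 - 3*K*a)
14*(X + w(1 + 6, 5)) = 14*(-13/2 + (-3 - 3*(1 + 6)*5)) = 14*(-13/2 + (-3 - 3*7*5)) = 14*(-13/2 + (-3 - 105)) = 14*(-13/2 - 108) = 14*(-229/2) = -1603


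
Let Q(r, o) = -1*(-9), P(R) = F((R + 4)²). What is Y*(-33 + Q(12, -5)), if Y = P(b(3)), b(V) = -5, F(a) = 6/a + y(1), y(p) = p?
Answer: -168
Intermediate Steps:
F(a) = 1 + 6/a (F(a) = 6/a + 1 = 1 + 6/a)
P(R) = (6 + (4 + R)²)/(4 + R)² (P(R) = (6 + (R + 4)²)/((R + 4)²) = (6 + (4 + R)²)/((4 + R)²) = (6 + (4 + R)²)/(4 + R)²)
Q(r, o) = 9
Y = 7 (Y = 1 + 6/(4 - 5)² = 1 + 6/(-1)² = 1 + 6*1 = 1 + 6 = 7)
Y*(-33 + Q(12, -5)) = 7*(-33 + 9) = 7*(-24) = -168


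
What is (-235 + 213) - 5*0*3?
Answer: -22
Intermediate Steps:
(-235 + 213) - 5*0*3 = -22 + 0*3 = -22 + 0 = -22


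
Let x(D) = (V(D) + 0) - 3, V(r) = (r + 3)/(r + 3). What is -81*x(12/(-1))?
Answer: 162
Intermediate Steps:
V(r) = 1 (V(r) = (3 + r)/(3 + r) = 1)
x(D) = -2 (x(D) = (1 + 0) - 3 = 1 - 3 = -2)
-81*x(12/(-1)) = -81*(-2) = 162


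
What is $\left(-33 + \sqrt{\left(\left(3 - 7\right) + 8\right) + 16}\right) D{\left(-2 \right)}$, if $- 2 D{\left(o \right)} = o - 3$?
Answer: $- \frac{165}{2} + 5 \sqrt{5} \approx -71.32$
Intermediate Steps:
$D{\left(o \right)} = \frac{3}{2} - \frac{o}{2}$ ($D{\left(o \right)} = - \frac{o - 3}{2} = - \frac{-3 + o}{2} = \frac{3}{2} - \frac{o}{2}$)
$\left(-33 + \sqrt{\left(\left(3 - 7\right) + 8\right) + 16}\right) D{\left(-2 \right)} = \left(-33 + \sqrt{\left(\left(3 - 7\right) + 8\right) + 16}\right) \left(\frac{3}{2} - -1\right) = \left(-33 + \sqrt{\left(-4 + 8\right) + 16}\right) \left(\frac{3}{2} + 1\right) = \left(-33 + \sqrt{4 + 16}\right) \frac{5}{2} = \left(-33 + \sqrt{20}\right) \frac{5}{2} = \left(-33 + 2 \sqrt{5}\right) \frac{5}{2} = - \frac{165}{2} + 5 \sqrt{5}$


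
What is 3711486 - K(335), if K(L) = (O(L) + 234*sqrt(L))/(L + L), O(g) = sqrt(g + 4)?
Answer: 3711486 - 117*sqrt(335)/335 - sqrt(339)/670 ≈ 3.7115e+6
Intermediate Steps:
O(g) = sqrt(4 + g)
K(L) = (sqrt(4 + L) + 234*sqrt(L))/(2*L) (K(L) = (sqrt(4 + L) + 234*sqrt(L))/(L + L) = (sqrt(4 + L) + 234*sqrt(L))/((2*L)) = (sqrt(4 + L) + 234*sqrt(L))*(1/(2*L)) = (sqrt(4 + L) + 234*sqrt(L))/(2*L))
3711486 - K(335) = 3711486 - (117/sqrt(335) + (1/2)*sqrt(4 + 335)/335) = 3711486 - (117*(sqrt(335)/335) + (1/2)*(1/335)*sqrt(339)) = 3711486 - (117*sqrt(335)/335 + sqrt(339)/670) = 3711486 - (sqrt(339)/670 + 117*sqrt(335)/335) = 3711486 + (-117*sqrt(335)/335 - sqrt(339)/670) = 3711486 - 117*sqrt(335)/335 - sqrt(339)/670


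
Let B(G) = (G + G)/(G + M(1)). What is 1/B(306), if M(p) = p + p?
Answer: 77/153 ≈ 0.50327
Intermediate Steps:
M(p) = 2*p
B(G) = 2*G/(2 + G) (B(G) = (G + G)/(G + 2*1) = (2*G)/(G + 2) = (2*G)/(2 + G) = 2*G/(2 + G))
1/B(306) = 1/(2*306/(2 + 306)) = 1/(2*306/308) = 1/(2*306*(1/308)) = 1/(153/77) = 77/153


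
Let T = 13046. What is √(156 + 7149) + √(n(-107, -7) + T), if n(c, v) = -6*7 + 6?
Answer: √7305 + √13010 ≈ 199.53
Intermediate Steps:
n(c, v) = -36 (n(c, v) = -42 + 6 = -36)
√(156 + 7149) + √(n(-107, -7) + T) = √(156 + 7149) + √(-36 + 13046) = √7305 + √13010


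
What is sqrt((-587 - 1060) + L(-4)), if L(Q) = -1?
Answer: 4*I*sqrt(103) ≈ 40.596*I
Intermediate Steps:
sqrt((-587 - 1060) + L(-4)) = sqrt((-587 - 1060) - 1) = sqrt(-1647 - 1) = sqrt(-1648) = 4*I*sqrt(103)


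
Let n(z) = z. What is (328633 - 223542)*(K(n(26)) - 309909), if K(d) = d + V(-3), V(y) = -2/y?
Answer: -97697532877/3 ≈ -3.2566e+10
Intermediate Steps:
K(d) = ⅔ + d (K(d) = d - 2/(-3) = d - 2*(-⅓) = d + ⅔ = ⅔ + d)
(328633 - 223542)*(K(n(26)) - 309909) = (328633 - 223542)*((⅔ + 26) - 309909) = 105091*(80/3 - 309909) = 105091*(-929647/3) = -97697532877/3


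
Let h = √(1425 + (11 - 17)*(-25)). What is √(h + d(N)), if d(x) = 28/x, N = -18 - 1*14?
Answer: √(-14 + 240*√7)/4 ≈ 6.2299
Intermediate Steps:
N = -32 (N = -18 - 14 = -32)
h = 15*√7 (h = √(1425 - 6*(-25)) = √(1425 + 150) = √1575 = 15*√7 ≈ 39.686)
√(h + d(N)) = √(15*√7 + 28/(-32)) = √(15*√7 + 28*(-1/32)) = √(15*√7 - 7/8) = √(-7/8 + 15*√7)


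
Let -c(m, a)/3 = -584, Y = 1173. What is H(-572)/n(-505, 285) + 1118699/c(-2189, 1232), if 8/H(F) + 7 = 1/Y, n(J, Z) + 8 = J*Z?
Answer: 660977679720919/1035160378680 ≈ 638.53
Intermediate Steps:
c(m, a) = 1752 (c(m, a) = -3*(-584) = 1752)
n(J, Z) = -8 + J*Z
H(F) = -4692/4105 (H(F) = 8/(-7 + 1/1173) = 8/(-8210/1173) = 8*(-1173/8210) = -4692/4105)
H(-572)/n(-505, 285) + 1118699/c(-2189, 1232) = -4692/(4105*(-8 - 505*285)) + 1118699/1752 = -4692/(4105*(-8 - 143925)) + 1118699*(1/1752) = -4692/4105/(-143933) + 1118699/1752 = -4692/4105*(-1/143933) + 1118699/1752 = 4692/590844965 + 1118699/1752 = 660977679720919/1035160378680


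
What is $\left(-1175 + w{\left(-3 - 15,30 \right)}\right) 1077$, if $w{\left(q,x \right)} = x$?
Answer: $-1233165$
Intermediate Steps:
$\left(-1175 + w{\left(-3 - 15,30 \right)}\right) 1077 = \left(-1175 + 30\right) 1077 = \left(-1145\right) 1077 = -1233165$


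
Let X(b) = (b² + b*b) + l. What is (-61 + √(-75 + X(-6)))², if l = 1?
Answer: (61 - I*√2)² ≈ 3719.0 - 172.53*I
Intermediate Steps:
X(b) = 1 + 2*b² (X(b) = (b² + b*b) + 1 = (b² + b²) + 1 = 2*b² + 1 = 1 + 2*b²)
(-61 + √(-75 + X(-6)))² = (-61 + √(-75 + (1 + 2*(-6)²)))² = (-61 + √(-75 + (1 + 2*36)))² = (-61 + √(-75 + (1 + 72)))² = (-61 + √(-75 + 73))² = (-61 + √(-2))² = (-61 + I*√2)²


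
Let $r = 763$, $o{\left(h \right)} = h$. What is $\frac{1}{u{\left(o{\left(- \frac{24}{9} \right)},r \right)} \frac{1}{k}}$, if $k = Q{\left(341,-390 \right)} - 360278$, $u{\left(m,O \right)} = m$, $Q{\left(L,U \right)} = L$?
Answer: $\frac{1079811}{8} \approx 1.3498 \cdot 10^{5}$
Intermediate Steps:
$k = -359937$ ($k = 341 - 360278 = -359937$)
$\frac{1}{u{\left(o{\left(- \frac{24}{9} \right)},r \right)} \frac{1}{k}} = \frac{1}{- \frac{24}{9} \frac{1}{-359937}} = \frac{1}{\left(-24\right) \frac{1}{9} \left(- \frac{1}{359937}\right)} = \frac{1}{\left(- \frac{8}{3}\right) \left(- \frac{1}{359937}\right)} = \frac{1}{\frac{8}{1079811}} = \frac{1079811}{8}$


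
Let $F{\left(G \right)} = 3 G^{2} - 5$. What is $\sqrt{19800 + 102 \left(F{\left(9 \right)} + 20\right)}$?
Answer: $6 \sqrt{1281} \approx 214.75$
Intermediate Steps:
$F{\left(G \right)} = -5 + 3 G^{2}$
$\sqrt{19800 + 102 \left(F{\left(9 \right)} + 20\right)} = \sqrt{19800 + 102 \left(\left(-5 + 3 \cdot 9^{2}\right) + 20\right)} = \sqrt{19800 + 102 \left(\left(-5 + 3 \cdot 81\right) + 20\right)} = \sqrt{19800 + 102 \left(\left(-5 + 243\right) + 20\right)} = \sqrt{19800 + 102 \left(238 + 20\right)} = \sqrt{19800 + 102 \cdot 258} = \sqrt{19800 + 26316} = \sqrt{46116} = 6 \sqrt{1281}$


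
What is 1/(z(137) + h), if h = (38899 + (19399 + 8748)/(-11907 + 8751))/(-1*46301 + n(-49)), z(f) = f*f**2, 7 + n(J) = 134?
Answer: 145725144/374710663462735 ≈ 3.8890e-7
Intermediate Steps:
n(J) = 127 (n(J) = -7 + 134 = 127)
z(f) = f**3
h = -122737097/145725144 (h = (38899 + (19399 + 8748)/(-11907 + 8751))/(-1*46301 + 127) = (38899 + 28147/(-3156))/(-46301 + 127) = (38899 + 28147*(-1/3156))/(-46174) = (38899 - 28147/3156)*(-1/46174) = (122737097/3156)*(-1/46174) = -122737097/145725144 ≈ -0.84225)
1/(z(137) + h) = 1/(137**3 - 122737097/145725144) = 1/(2571353 - 122737097/145725144) = 1/(374710663462735/145725144) = 145725144/374710663462735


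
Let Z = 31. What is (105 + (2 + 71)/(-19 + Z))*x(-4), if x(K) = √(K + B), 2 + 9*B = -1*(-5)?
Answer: 1333*I*√33/36 ≈ 212.71*I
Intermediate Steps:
B = ⅓ (B = -2/9 + (-1*(-5))/9 = -2/9 + (⅑)*5 = -2/9 + 5/9 = ⅓ ≈ 0.33333)
x(K) = √(⅓ + K) (x(K) = √(K + ⅓) = √(⅓ + K))
(105 + (2 + 71)/(-19 + Z))*x(-4) = (105 + (2 + 71)/(-19 + 31))*(√(3 + 9*(-4))/3) = (105 + 73/12)*(√(3 - 36)/3) = (105 + 73*(1/12))*(√(-33)/3) = (105 + 73/12)*((I*√33)/3) = 1333*(I*√33/3)/12 = 1333*I*√33/36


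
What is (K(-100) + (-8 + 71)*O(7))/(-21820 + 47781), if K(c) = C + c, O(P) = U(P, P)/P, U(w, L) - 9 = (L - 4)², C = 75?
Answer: 137/25961 ≈ 0.0052771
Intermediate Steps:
U(w, L) = 9 + (-4 + L)² (U(w, L) = 9 + (L - 4)² = 9 + (-4 + L)²)
O(P) = (9 + (-4 + P)²)/P
K(c) = 75 + c
(K(-100) + (-8 + 71)*O(7))/(-21820 + 47781) = ((75 - 100) + (-8 + 71)*((9 + (-4 + 7)²)/7))/(-21820 + 47781) = (-25 + 63*((9 + 3²)/7))/25961 = (-25 + 63*((9 + 9)/7))*(1/25961) = (-25 + 63*((⅐)*18))*(1/25961) = (-25 + 63*(18/7))*(1/25961) = (-25 + 162)*(1/25961) = 137*(1/25961) = 137/25961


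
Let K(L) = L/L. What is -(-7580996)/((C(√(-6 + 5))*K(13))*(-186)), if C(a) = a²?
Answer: 3790498/93 ≈ 40758.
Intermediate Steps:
K(L) = 1
-(-7580996)/((C(√(-6 + 5))*K(13))*(-186)) = -(-7580996)/(((√(-6 + 5))²*1)*(-186)) = -(-7580996)/(((√(-1))²*1)*(-186)) = -(-7580996)/((I²*1)*(-186)) = -(-7580996)/(-1*1*(-186)) = -(-7580996)/((-1*(-186))) = -(-7580996)/186 = -1*(-3790498/93) = 3790498/93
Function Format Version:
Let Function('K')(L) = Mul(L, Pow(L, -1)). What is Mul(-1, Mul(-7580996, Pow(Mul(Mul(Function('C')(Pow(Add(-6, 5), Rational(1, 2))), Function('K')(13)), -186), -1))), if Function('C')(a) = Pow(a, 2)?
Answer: Rational(3790498, 93) ≈ 40758.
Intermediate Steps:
Function('K')(L) = 1
Mul(-1, Mul(-7580996, Pow(Mul(Mul(Function('C')(Pow(Add(-6, 5), Rational(1, 2))), Function('K')(13)), -186), -1))) = Mul(-1, Mul(-7580996, Pow(Mul(Mul(Pow(Pow(Add(-6, 5), Rational(1, 2)), 2), 1), -186), -1))) = Mul(-1, Mul(-7580996, Pow(Mul(Mul(Pow(Pow(-1, Rational(1, 2)), 2), 1), -186), -1))) = Mul(-1, Mul(-7580996, Pow(Mul(Mul(Pow(I, 2), 1), -186), -1))) = Mul(-1, Mul(-7580996, Pow(Mul(Mul(-1, 1), -186), -1))) = Mul(-1, Mul(-7580996, Pow(Mul(-1, -186), -1))) = Mul(-1, Mul(-7580996, Pow(186, -1))) = Mul(-1, Mul(-7580996, Rational(1, 186))) = Mul(-1, Rational(-3790498, 93)) = Rational(3790498, 93)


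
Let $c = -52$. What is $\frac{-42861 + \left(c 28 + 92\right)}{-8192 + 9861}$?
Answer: $- \frac{44225}{1669} \approx -26.498$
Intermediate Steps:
$\frac{-42861 + \left(c 28 + 92\right)}{-8192 + 9861} = \frac{-42861 + \left(\left(-52\right) 28 + 92\right)}{-8192 + 9861} = \frac{-42861 + \left(-1456 + 92\right)}{1669} = \left(-42861 - 1364\right) \frac{1}{1669} = \left(-44225\right) \frac{1}{1669} = - \frac{44225}{1669}$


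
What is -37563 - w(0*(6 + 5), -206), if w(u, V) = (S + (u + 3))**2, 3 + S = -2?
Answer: -37567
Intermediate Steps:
S = -5 (S = -3 - 2 = -5)
w(u, V) = (-2 + u)**2 (w(u, V) = (-5 + (u + 3))**2 = (-5 + (3 + u))**2 = (-2 + u)**2)
-37563 - w(0*(6 + 5), -206) = -37563 - (-2 + 0*(6 + 5))**2 = -37563 - (-2 + 0*11)**2 = -37563 - (-2 + 0)**2 = -37563 - 1*(-2)**2 = -37563 - 1*4 = -37563 - 4 = -37567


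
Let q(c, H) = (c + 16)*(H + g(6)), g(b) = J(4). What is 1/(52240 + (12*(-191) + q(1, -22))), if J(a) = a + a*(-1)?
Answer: 1/49574 ≈ 2.0172e-5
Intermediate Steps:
J(a) = 0 (J(a) = a - a = 0)
g(b) = 0
q(c, H) = H*(16 + c) (q(c, H) = (c + 16)*(H + 0) = (16 + c)*H = H*(16 + c))
1/(52240 + (12*(-191) + q(1, -22))) = 1/(52240 + (12*(-191) - 22*(16 + 1))) = 1/(52240 + (-2292 - 22*17)) = 1/(52240 + (-2292 - 374)) = 1/(52240 - 2666) = 1/49574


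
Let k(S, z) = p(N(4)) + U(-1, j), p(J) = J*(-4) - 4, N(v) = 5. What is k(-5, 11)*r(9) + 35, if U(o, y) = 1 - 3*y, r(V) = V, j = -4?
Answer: -64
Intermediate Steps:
p(J) = -4 - 4*J (p(J) = -4*J - 4 = -4 - 4*J)
k(S, z) = -11 (k(S, z) = (-4 - 4*5) + (1 - 3*(-4)) = (-4 - 20) + (1 + 12) = -24 + 13 = -11)
k(-5, 11)*r(9) + 35 = -11*9 + 35 = -99 + 35 = -64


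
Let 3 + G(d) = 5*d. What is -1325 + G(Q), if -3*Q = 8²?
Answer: -4304/3 ≈ -1434.7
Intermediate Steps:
Q = -64/3 (Q = -⅓*8² = -⅓*64 = -64/3 ≈ -21.333)
G(d) = -3 + 5*d
-1325 + G(Q) = -1325 + (-3 + 5*(-64/3)) = -1325 + (-3 - 320/3) = -1325 - 329/3 = -4304/3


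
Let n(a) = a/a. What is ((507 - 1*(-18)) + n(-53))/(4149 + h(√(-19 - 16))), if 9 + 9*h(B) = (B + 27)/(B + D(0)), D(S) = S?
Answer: 165690*I/(27*√35 + 1306655*I) ≈ 0.1268 + 1.5501e-5*I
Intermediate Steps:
n(a) = 1
h(B) = -1 + (27 + B)/(9*B) (h(B) = -1 + ((B + 27)/(B + 0))/9 = -1 + ((27 + B)/B)/9 = -1 + (27 + B)/(9*B))
((507 - 1*(-18)) + n(-53))/(4149 + h(√(-19 - 16))) = ((507 - 1*(-18)) + 1)/(4149 + (-8/9 + 3/(√(-19 - 16)))) = ((507 + 18) + 1)/(4149 + (-8/9 + 3/(√(-35)))) = (525 + 1)/(4149 + (-8/9 + 3/((I*√35)))) = 526/(4149 + (-8/9 + 3*(-I*√35/35))) = 526/(4149 + (-8/9 - 3*I*√35/35)) = 526/(37333/9 - 3*I*√35/35)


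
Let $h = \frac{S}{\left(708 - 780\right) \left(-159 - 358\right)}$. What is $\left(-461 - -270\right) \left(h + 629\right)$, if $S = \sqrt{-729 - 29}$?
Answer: $-120139 - \frac{191 i \sqrt{758}}{37224} \approx -1.2014 \cdot 10^{5} - 0.14127 i$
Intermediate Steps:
$S = i \sqrt{758}$ ($S = \sqrt{-758} = i \sqrt{758} \approx 27.532 i$)
$h = \frac{i \sqrt{758}}{37224}$ ($h = \frac{i \sqrt{758}}{\left(708 - 780\right) \left(-159 - 358\right)} = \frac{i \sqrt{758}}{\left(-72\right) \left(-517\right)} = \frac{i \sqrt{758}}{37224} \approx 0.00073962 i$)
$\left(-461 - -270\right) \left(h + 629\right) = \left(-461 - -270\right) \left(\frac{i \sqrt{758}}{37224} + 629\right) = \left(-461 + \left(-44 + 314\right)\right) \left(629 + \frac{i \sqrt{758}}{37224}\right) = \left(-461 + 270\right) \left(629 + \frac{i \sqrt{758}}{37224}\right) = - 191 \left(629 + \frac{i \sqrt{758}}{37224}\right) = -120139 - \frac{191 i \sqrt{758}}{37224}$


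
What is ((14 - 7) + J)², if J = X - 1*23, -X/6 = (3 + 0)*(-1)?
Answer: 4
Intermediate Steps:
X = 18 (X = -6*(3 + 0)*(-1) = -18*(-1) = -6*(-3) = 18)
J = -5 (J = 18 - 1*23 = 18 - 23 = -5)
((14 - 7) + J)² = ((14 - 7) - 5)² = (7 - 5)² = 2² = 4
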